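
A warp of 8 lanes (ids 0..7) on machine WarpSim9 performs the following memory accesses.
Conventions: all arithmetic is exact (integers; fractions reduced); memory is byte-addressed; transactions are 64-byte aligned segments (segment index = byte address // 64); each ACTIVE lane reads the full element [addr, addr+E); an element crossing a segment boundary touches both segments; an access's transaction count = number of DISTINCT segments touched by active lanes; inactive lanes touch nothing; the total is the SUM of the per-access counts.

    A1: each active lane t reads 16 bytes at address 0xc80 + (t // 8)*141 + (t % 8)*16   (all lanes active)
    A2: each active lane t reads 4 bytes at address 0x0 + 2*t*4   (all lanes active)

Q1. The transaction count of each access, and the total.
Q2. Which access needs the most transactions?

A1: 2 transactions
A2: 1 transaction

Answer: 2,1; total 3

Answer: A1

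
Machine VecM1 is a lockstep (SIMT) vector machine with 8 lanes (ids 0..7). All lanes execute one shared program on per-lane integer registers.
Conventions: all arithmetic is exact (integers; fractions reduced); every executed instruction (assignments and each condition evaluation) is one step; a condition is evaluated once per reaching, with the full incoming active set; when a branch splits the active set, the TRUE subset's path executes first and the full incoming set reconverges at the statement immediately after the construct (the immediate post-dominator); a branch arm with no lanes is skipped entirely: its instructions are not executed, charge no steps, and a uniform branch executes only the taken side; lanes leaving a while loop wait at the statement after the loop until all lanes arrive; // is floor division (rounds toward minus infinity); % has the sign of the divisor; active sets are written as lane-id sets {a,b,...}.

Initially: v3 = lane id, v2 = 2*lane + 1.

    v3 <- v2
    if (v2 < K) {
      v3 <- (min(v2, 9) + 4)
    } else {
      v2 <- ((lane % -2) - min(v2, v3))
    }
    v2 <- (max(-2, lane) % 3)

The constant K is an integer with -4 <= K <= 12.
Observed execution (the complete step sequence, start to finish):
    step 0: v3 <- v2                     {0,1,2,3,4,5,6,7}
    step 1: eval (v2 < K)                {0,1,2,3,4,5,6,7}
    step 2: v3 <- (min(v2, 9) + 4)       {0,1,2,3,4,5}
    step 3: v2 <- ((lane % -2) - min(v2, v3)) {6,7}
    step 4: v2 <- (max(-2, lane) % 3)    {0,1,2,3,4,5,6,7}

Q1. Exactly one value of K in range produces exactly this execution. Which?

Answer: K = 12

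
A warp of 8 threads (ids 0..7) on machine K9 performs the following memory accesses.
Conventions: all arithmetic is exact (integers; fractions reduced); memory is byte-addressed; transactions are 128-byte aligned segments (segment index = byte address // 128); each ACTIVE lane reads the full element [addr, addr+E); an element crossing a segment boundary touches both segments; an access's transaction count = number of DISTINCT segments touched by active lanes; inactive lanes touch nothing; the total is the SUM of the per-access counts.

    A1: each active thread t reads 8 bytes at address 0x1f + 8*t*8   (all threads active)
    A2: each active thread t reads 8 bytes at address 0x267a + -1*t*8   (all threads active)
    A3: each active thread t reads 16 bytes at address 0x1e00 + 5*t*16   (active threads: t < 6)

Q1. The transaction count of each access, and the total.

A1: 4 transactions
A2: 2 transactions
A3: 4 transactions

Answer: 4,2,4; total 10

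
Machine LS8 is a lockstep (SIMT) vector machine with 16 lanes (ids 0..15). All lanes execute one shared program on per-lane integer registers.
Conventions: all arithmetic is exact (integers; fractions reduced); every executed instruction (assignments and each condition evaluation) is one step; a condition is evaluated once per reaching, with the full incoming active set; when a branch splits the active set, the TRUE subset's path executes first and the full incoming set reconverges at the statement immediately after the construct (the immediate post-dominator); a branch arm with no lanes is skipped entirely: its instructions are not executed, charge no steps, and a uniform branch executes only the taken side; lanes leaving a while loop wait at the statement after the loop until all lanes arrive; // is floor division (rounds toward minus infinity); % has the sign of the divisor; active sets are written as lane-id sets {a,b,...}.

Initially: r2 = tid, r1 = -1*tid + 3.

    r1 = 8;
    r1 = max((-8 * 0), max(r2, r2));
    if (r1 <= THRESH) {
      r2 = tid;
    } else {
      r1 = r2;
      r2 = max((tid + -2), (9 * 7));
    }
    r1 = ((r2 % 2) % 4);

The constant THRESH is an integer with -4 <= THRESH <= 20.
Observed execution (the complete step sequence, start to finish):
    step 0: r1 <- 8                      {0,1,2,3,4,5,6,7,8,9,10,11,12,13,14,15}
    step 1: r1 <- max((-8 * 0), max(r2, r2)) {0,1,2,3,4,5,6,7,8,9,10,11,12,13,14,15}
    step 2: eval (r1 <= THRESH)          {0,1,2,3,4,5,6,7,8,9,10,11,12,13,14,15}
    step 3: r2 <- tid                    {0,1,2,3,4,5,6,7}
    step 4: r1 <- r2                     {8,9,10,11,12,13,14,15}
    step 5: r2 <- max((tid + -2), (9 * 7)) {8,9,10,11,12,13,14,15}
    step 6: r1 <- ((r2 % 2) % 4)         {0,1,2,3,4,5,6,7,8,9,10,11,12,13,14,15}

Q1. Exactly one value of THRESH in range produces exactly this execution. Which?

Answer: THRESH = 7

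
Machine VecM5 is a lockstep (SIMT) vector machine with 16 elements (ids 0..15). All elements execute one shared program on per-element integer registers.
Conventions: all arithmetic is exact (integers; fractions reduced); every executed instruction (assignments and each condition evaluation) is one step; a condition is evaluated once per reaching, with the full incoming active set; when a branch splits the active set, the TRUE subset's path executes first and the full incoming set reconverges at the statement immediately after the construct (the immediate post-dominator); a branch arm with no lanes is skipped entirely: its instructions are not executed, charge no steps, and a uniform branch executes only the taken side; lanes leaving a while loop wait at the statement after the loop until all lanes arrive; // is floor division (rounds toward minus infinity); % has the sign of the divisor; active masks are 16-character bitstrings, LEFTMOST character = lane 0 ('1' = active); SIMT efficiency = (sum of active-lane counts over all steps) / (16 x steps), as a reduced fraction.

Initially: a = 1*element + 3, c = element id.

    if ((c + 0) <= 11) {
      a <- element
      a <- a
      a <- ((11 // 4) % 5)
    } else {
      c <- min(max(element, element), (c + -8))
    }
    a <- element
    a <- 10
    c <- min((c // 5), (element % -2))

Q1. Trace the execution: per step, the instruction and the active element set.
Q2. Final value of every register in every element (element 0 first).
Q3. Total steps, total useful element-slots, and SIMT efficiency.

step 0: eval ((c + 0) <= 11)         1111111111111111
step 1: a <- element                 1111111111110000
step 2: a <- a                       1111111111110000
step 3: a <- ((11 // 4) % 5)         1111111111110000
step 4: c <- min(max(element, element), (c + -8)) 0000000000001111
step 5: a <- element                 1111111111111111
step 6: a <- 10                      1111111111111111
step 7: c <- min((c // 5), (element % -2)) 1111111111111111

Answer: 8 steps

a: 10,10,10,10,10,10,10,10,10,10,10,10,10,10,10,10
c: 0,-1,0,-1,0,-1,0,-1,0,-1,0,-1,0,-1,0,-1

steps = 8; useful = 104; efficiency = 104/128 = 13/16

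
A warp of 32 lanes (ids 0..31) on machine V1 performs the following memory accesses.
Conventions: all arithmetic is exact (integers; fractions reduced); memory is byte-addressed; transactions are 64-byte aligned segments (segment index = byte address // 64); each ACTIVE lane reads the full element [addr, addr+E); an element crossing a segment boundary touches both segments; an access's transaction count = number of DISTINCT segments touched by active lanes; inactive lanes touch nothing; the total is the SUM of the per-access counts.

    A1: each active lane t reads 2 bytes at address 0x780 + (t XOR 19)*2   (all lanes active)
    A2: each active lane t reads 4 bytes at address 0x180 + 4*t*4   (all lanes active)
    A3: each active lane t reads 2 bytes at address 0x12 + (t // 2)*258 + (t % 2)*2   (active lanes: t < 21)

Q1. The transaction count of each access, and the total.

A1: 1 transaction
A2: 8 transactions
A3: 11 transactions

Answer: 1,8,11; total 20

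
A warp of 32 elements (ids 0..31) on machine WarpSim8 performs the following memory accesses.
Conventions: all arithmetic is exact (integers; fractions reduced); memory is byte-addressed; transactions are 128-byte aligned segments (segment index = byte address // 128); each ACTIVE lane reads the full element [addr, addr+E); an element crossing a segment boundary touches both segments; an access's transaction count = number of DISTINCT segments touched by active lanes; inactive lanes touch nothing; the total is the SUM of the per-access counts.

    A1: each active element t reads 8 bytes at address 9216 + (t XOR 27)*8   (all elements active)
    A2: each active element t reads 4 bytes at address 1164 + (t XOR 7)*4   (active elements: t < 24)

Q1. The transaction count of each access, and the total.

A1: 2 transactions
A2: 1 transaction

Answer: 2,1; total 3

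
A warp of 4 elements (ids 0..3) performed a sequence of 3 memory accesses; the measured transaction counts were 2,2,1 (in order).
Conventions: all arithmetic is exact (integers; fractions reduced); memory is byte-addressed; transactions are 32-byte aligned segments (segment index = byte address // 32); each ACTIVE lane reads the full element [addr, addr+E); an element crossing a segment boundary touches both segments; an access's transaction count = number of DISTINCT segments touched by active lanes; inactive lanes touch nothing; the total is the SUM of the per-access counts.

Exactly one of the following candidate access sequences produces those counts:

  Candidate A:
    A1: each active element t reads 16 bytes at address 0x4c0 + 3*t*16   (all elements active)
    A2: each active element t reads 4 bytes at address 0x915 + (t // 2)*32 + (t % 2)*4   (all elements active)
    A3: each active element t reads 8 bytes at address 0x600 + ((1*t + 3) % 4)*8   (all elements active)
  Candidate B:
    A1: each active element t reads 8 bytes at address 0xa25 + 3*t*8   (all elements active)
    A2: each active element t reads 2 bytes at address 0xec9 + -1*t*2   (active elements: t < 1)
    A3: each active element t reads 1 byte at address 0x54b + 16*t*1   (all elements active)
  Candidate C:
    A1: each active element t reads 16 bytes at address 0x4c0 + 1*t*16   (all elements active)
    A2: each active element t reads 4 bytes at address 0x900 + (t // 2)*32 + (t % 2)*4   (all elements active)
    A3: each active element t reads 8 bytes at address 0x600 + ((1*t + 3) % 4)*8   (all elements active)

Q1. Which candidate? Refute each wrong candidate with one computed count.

A: A1 gives 4 transactions, not 2
B: A1 gives 3 transactions, not 2
C: all counts match (2,2,1)

Answer: C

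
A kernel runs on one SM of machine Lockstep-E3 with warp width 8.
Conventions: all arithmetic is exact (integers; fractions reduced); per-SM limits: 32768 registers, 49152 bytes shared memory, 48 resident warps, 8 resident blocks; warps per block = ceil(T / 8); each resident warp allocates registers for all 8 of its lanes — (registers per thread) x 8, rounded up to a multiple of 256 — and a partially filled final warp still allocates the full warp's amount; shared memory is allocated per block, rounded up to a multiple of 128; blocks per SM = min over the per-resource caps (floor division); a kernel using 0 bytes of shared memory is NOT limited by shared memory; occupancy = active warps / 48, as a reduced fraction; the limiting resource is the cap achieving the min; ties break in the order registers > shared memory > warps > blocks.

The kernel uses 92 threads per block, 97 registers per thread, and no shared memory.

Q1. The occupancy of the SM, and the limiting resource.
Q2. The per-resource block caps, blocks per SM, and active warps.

Answer: occupancy 1/2, limited by registers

registers: 2 blocks
shared memory: no limit (kernel uses none)
warps: 4 blocks
blocks: 8 blocks

Answer: 2 blocks, 24 active warps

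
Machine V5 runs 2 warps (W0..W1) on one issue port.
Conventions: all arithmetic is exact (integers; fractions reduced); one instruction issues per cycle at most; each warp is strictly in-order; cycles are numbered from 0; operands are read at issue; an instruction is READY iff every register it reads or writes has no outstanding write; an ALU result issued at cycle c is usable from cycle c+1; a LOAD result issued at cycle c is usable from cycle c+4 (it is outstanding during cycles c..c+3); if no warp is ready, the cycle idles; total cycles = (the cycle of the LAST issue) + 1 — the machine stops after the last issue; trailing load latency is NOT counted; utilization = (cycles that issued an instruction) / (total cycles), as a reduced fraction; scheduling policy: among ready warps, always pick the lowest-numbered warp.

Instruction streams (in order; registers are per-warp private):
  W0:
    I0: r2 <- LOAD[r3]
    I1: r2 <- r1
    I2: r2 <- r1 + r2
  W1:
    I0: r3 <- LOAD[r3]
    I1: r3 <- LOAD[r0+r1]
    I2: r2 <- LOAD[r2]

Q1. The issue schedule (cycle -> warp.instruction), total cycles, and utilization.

cycle 0: W0.I0
cycle 1: W1.I0
cycle 2: idle
cycle 3: idle
cycle 4: W0.I1
cycle 5: W0.I2
cycle 6: W1.I1
cycle 7: W1.I2

Answer: 8 cycles, utilization 3/4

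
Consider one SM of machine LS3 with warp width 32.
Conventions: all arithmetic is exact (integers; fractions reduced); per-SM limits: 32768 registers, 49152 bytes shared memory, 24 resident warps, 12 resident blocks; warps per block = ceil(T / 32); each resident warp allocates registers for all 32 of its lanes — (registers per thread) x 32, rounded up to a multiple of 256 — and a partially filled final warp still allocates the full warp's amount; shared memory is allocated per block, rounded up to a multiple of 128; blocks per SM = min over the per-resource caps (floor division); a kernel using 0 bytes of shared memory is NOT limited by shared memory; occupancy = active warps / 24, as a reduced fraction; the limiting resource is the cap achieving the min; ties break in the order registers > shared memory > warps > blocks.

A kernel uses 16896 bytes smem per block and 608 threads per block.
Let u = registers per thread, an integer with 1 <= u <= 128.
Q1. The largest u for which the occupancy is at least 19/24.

Answer: u = 48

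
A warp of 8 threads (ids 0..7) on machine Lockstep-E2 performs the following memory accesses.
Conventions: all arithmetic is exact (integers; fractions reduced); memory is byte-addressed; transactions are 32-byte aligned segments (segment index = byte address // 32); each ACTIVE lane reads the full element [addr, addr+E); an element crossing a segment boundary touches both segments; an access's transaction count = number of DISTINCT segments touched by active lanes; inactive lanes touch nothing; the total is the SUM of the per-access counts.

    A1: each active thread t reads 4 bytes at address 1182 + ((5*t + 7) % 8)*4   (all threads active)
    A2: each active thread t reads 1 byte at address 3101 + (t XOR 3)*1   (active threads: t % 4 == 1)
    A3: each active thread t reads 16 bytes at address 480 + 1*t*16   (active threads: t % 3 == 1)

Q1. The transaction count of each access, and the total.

A1: 2 transactions
A2: 2 transactions
A3: 3 transactions

Answer: 2,2,3; total 7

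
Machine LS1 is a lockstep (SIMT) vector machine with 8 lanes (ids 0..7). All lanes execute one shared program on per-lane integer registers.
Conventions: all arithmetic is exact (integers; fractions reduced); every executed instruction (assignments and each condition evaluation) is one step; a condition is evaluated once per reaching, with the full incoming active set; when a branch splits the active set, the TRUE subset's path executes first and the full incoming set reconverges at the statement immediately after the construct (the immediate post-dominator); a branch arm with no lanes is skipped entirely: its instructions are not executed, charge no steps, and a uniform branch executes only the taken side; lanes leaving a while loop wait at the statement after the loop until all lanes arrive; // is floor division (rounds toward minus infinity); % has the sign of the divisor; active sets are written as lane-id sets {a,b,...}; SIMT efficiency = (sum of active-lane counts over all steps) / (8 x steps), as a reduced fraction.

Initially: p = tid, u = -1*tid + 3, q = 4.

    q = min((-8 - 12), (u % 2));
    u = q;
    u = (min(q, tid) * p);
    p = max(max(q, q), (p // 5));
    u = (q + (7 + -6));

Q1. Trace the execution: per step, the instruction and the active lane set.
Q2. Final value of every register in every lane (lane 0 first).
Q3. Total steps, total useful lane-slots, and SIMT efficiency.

step 0: q <- min((-8 - 12), (u % 2)) {0,1,2,3,4,5,6,7}
step 1: u <- q                       {0,1,2,3,4,5,6,7}
step 2: u <- (min(q, tid) * p)       {0,1,2,3,4,5,6,7}
step 3: p <- max(max(q, q), (p // 5)) {0,1,2,3,4,5,6,7}
step 4: u <- (q + (7 + -6))          {0,1,2,3,4,5,6,7}

Answer: 5 steps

p: 0,0,0,0,0,1,1,1
u: -19,-19,-19,-19,-19,-19,-19,-19
q: -20,-20,-20,-20,-20,-20,-20,-20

steps = 5; useful = 40; efficiency = 40/40 = 1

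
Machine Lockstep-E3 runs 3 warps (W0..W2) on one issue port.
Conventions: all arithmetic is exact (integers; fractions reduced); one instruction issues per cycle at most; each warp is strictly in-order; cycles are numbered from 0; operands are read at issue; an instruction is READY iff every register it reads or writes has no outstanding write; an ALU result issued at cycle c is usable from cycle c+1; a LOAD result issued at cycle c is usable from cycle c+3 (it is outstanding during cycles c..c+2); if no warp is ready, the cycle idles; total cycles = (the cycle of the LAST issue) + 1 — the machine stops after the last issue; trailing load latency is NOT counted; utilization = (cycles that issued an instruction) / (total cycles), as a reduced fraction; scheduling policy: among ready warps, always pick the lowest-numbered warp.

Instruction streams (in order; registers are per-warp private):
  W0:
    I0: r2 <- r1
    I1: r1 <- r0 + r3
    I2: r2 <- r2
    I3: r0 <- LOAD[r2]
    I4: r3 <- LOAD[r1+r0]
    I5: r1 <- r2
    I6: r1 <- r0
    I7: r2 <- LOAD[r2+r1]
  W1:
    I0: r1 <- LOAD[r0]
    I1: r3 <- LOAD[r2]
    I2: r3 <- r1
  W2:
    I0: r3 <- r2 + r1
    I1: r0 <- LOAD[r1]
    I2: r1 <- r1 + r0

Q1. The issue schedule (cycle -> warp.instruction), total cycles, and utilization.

cycle 0: W0.I0
cycle 1: W0.I1
cycle 2: W0.I2
cycle 3: W0.I3
cycle 4: W1.I0
cycle 5: W1.I1
cycle 6: W0.I4
cycle 7: W0.I5
cycle 8: W0.I6
cycle 9: W0.I7
cycle 10: W1.I2
cycle 11: W2.I0
cycle 12: W2.I1
cycle 13: idle
cycle 14: idle
cycle 15: W2.I2

Answer: 16 cycles, utilization 7/8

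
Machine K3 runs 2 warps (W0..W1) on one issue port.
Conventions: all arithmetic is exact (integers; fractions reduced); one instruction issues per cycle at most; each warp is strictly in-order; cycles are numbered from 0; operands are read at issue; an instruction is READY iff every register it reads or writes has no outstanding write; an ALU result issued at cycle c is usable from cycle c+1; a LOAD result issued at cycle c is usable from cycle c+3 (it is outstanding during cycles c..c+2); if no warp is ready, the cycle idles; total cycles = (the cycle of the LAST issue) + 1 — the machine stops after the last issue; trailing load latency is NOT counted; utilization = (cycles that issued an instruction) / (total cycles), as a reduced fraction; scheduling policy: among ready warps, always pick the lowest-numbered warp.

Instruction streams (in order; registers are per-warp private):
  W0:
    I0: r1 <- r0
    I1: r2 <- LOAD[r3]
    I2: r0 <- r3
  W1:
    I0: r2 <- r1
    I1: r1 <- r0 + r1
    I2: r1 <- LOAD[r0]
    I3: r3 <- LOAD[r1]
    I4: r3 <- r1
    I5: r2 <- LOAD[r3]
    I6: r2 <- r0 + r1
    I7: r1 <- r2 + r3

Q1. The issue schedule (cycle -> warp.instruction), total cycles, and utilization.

cycle 0: W0.I0
cycle 1: W0.I1
cycle 2: W0.I2
cycle 3: W1.I0
cycle 4: W1.I1
cycle 5: W1.I2
cycle 6: idle
cycle 7: idle
cycle 8: W1.I3
cycle 9: idle
cycle 10: idle
cycle 11: W1.I4
cycle 12: W1.I5
cycle 13: idle
cycle 14: idle
cycle 15: W1.I6
cycle 16: W1.I7

Answer: 17 cycles, utilization 11/17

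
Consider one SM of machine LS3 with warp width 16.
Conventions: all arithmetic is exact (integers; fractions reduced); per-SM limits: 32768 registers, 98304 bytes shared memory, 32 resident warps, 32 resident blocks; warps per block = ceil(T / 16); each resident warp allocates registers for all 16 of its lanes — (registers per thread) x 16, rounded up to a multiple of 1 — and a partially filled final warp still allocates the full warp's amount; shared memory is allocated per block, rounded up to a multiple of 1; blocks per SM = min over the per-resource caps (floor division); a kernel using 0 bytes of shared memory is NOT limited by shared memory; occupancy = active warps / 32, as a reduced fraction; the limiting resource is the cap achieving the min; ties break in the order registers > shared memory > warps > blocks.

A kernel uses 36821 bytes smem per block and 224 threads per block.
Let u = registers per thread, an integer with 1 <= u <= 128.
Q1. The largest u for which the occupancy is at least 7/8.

Answer: u = 73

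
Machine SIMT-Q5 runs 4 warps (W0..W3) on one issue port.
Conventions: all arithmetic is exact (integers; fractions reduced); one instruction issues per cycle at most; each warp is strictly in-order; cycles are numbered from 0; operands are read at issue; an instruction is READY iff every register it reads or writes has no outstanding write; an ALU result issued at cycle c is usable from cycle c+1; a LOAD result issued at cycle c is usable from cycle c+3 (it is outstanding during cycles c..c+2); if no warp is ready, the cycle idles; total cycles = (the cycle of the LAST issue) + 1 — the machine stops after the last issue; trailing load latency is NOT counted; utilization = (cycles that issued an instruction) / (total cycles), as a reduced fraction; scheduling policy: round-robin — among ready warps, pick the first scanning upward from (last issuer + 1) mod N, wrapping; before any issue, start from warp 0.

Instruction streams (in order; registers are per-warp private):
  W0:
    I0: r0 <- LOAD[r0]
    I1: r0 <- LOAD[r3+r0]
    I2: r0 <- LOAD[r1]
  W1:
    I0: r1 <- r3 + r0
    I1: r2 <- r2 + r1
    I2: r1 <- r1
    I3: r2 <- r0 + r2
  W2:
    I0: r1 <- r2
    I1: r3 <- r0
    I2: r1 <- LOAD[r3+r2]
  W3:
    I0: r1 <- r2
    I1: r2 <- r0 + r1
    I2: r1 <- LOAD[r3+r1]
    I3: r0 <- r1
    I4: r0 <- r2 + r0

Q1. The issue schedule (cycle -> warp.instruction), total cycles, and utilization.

cycle 0: W0.I0
cycle 1: W1.I0
cycle 2: W2.I0
cycle 3: W3.I0
cycle 4: W0.I1
cycle 5: W1.I1
cycle 6: W2.I1
cycle 7: W3.I1
cycle 8: W0.I2
cycle 9: W1.I2
cycle 10: W2.I2
cycle 11: W3.I2
cycle 12: W1.I3
cycle 13: idle
cycle 14: W3.I3
cycle 15: W3.I4

Answer: 16 cycles, utilization 15/16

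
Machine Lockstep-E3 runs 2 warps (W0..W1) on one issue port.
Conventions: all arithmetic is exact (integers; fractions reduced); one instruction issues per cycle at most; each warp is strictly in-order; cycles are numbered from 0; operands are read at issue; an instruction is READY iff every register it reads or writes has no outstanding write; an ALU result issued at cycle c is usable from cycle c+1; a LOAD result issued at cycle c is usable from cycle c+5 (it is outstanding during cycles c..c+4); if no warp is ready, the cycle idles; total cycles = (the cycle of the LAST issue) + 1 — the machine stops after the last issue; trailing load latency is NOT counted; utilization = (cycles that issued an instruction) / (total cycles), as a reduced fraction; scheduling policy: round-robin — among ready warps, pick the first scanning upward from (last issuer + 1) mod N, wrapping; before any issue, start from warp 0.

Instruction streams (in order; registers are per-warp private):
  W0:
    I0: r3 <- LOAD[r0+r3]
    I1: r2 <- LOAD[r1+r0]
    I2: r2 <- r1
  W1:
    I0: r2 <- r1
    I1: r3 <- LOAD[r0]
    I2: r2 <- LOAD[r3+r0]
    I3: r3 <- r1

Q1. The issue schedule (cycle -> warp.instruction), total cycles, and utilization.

cycle 0: W0.I0
cycle 1: W1.I0
cycle 2: W0.I1
cycle 3: W1.I1
cycle 4: idle
cycle 5: idle
cycle 6: idle
cycle 7: W0.I2
cycle 8: W1.I2
cycle 9: W1.I3

Answer: 10 cycles, utilization 7/10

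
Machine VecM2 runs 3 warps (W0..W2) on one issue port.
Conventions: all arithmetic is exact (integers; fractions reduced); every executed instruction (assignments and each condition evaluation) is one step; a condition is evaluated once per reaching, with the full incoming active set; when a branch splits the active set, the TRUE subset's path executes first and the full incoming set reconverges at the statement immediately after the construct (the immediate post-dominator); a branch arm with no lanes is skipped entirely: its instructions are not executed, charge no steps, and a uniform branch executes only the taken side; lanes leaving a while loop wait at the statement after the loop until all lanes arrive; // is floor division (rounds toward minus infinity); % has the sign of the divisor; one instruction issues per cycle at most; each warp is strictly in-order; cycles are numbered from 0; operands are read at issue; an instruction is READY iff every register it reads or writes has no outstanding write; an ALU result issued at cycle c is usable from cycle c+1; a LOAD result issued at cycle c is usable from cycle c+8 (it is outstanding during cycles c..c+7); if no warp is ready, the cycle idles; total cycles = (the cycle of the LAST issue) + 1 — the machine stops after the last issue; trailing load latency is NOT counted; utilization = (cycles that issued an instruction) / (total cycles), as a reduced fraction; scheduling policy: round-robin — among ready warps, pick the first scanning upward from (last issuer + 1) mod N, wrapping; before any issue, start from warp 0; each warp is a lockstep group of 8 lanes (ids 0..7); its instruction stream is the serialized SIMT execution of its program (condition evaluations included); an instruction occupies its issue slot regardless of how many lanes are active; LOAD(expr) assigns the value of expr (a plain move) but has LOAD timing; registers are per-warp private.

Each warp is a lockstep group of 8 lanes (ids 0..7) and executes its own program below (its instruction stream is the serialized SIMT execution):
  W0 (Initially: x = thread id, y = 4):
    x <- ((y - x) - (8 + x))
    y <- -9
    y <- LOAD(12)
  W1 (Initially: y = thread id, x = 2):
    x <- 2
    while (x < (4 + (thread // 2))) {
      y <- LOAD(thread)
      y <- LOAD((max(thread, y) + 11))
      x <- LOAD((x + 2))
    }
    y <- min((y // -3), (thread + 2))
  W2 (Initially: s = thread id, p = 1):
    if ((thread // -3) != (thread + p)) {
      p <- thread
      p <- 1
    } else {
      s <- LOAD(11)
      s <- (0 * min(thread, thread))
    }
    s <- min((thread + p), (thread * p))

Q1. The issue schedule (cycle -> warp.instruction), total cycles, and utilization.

cycle 0: W0.I0
cycle 1: W1.I0
cycle 2: W2.I0
cycle 3: W0.I1
cycle 4: W1.I1
cycle 5: W2.I1
cycle 6: W0.I2
cycle 7: W1.I2
cycle 8: W2.I2
cycle 9: W2.I3
cycle 10: idle
cycle 11: idle
cycle 12: idle
cycle 13: idle
cycle 14: idle
cycle 15: W1.I3
cycle 16: W1.I4
cycle 17: idle
cycle 18: idle
cycle 19: idle
cycle 20: idle
cycle 21: idle
cycle 22: idle
cycle 23: idle
cycle 24: W1.I5
cycle 25: W1.I6
cycle 26: idle
cycle 27: idle
cycle 28: idle
cycle 29: idle
cycle 30: idle
cycle 31: idle
cycle 32: idle
cycle 33: W1.I7
cycle 34: W1.I8
cycle 35: idle
cycle 36: idle
cycle 37: idle
cycle 38: idle
cycle 39: idle
cycle 40: idle
cycle 41: idle
cycle 42: W1.I9
cycle 43: W1.I10
cycle 44: idle
cycle 45: idle
cycle 46: idle
cycle 47: idle
cycle 48: idle
cycle 49: idle
cycle 50: idle
cycle 51: W1.I11
cycle 52: W1.I12
cycle 53: idle
cycle 54: idle
cycle 55: idle
cycle 56: idle
cycle 57: idle
cycle 58: idle
cycle 59: idle
cycle 60: W1.I13
cycle 61: W1.I14

Answer: 62 cycles, utilization 11/31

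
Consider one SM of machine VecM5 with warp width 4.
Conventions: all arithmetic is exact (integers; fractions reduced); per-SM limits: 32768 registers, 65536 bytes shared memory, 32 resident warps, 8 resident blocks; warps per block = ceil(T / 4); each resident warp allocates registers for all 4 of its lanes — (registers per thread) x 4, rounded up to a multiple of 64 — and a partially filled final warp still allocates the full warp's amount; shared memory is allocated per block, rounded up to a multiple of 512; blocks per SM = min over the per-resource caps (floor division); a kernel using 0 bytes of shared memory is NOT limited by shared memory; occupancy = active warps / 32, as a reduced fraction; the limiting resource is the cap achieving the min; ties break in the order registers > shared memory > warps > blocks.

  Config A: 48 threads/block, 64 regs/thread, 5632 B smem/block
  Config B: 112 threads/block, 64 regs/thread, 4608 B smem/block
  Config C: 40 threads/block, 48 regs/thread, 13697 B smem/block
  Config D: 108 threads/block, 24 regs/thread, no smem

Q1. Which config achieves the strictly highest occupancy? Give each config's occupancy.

occupancies: A 3/4, B 7/8, C 15/16, D 27/32

Answer: C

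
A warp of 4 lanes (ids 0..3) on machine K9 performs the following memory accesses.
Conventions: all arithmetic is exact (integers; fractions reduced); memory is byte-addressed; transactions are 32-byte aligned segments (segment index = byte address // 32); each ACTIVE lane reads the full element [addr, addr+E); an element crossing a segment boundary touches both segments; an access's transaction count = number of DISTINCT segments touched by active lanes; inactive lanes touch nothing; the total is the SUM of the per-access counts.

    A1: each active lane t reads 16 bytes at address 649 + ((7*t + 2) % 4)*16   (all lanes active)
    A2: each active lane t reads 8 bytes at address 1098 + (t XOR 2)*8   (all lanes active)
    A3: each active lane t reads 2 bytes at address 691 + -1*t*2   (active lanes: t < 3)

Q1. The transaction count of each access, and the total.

A1: 3 transactions
A2: 2 transactions
A3: 1 transaction

Answer: 3,2,1; total 6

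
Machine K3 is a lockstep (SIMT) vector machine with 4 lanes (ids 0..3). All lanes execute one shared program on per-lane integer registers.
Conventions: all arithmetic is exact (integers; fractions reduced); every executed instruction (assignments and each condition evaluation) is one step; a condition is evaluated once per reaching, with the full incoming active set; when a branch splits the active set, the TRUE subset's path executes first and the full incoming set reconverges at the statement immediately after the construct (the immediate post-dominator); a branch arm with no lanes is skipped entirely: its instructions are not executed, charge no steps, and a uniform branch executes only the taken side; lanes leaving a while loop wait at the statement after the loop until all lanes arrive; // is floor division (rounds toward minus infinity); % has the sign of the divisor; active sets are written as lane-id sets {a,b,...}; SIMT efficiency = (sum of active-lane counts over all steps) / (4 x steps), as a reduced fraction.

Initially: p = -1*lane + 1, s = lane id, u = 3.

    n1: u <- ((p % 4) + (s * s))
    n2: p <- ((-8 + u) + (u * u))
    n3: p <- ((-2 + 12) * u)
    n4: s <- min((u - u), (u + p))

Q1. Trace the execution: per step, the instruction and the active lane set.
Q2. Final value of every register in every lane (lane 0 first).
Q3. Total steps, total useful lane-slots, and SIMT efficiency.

step 0: u <- ((p % 4) + (s * s))     {0,1,2,3}
step 1: p <- ((-8 + u) + (u * u))    {0,1,2,3}
step 2: p <- ((-2 + 12) * u)         {0,1,2,3}
step 3: s <- min((u - u), (u + p))   {0,1,2,3}

Answer: 4 steps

p: 10,10,70,110
s: 0,0,0,0
u: 1,1,7,11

steps = 4; useful = 16; efficiency = 16/16 = 1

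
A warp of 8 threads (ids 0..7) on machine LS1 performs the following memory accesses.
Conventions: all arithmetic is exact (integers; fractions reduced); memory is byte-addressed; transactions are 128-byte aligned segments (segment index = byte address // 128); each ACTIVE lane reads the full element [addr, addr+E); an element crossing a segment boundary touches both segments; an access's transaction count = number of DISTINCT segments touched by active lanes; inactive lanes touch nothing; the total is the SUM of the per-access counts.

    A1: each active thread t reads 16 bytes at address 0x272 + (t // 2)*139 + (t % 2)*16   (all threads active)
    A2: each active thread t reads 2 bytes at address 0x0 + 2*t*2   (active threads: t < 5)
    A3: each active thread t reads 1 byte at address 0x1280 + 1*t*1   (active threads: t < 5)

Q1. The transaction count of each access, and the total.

A1: 5 transactions
A2: 1 transaction
A3: 1 transaction

Answer: 5,1,1; total 7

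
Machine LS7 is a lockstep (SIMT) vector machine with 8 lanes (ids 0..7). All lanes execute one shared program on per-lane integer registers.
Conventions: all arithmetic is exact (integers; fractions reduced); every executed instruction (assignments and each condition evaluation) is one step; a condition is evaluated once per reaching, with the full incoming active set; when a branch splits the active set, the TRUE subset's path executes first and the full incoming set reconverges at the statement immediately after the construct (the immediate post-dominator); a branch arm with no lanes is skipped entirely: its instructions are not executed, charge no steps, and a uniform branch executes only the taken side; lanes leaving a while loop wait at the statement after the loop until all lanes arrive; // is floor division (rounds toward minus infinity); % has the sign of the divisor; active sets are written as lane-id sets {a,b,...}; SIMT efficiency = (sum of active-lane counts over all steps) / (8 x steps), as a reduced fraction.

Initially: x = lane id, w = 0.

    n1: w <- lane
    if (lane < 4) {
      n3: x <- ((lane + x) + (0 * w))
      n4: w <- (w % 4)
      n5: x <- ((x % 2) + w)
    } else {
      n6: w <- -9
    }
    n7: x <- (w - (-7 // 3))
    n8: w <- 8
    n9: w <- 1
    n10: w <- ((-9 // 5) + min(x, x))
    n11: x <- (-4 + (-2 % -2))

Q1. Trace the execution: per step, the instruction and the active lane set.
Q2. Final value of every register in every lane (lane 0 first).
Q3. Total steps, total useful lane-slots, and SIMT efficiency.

step 0: w <- lane                    {0,1,2,3,4,5,6,7}
step 1: eval (lane < 4)              {0,1,2,3,4,5,6,7}
step 2: x <- ((lane + x) + (0 * w))  {0,1,2,3}
step 3: w <- (w % 4)                 {0,1,2,3}
step 4: x <- ((x % 2) + w)           {0,1,2,3}
step 5: w <- -9                      {4,5,6,7}
step 6: x <- (w - (-7 // 3))         {0,1,2,3,4,5,6,7}
step 7: w <- 8                       {0,1,2,3,4,5,6,7}
step 8: w <- 1                       {0,1,2,3,4,5,6,7}
step 9: w <- ((-9 // 5) + min(x, x)) {0,1,2,3,4,5,6,7}
step 10: x <- (-4 + (-2 % -2))        {0,1,2,3,4,5,6,7}

Answer: 11 steps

x: -4,-4,-4,-4,-4,-4,-4,-4
w: 1,2,3,4,-8,-8,-8,-8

steps = 11; useful = 72; efficiency = 72/88 = 9/11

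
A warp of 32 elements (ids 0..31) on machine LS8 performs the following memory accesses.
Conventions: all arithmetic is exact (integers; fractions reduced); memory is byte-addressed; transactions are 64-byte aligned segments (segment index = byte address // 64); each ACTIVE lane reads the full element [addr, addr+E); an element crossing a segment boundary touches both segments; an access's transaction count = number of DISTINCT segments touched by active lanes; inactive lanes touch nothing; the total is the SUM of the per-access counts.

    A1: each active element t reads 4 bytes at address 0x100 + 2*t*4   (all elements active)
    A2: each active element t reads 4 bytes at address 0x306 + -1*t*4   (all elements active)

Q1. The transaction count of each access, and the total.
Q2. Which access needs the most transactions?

A1: 4 transactions
A2: 3 transactions

Answer: 4,3; total 7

Answer: A1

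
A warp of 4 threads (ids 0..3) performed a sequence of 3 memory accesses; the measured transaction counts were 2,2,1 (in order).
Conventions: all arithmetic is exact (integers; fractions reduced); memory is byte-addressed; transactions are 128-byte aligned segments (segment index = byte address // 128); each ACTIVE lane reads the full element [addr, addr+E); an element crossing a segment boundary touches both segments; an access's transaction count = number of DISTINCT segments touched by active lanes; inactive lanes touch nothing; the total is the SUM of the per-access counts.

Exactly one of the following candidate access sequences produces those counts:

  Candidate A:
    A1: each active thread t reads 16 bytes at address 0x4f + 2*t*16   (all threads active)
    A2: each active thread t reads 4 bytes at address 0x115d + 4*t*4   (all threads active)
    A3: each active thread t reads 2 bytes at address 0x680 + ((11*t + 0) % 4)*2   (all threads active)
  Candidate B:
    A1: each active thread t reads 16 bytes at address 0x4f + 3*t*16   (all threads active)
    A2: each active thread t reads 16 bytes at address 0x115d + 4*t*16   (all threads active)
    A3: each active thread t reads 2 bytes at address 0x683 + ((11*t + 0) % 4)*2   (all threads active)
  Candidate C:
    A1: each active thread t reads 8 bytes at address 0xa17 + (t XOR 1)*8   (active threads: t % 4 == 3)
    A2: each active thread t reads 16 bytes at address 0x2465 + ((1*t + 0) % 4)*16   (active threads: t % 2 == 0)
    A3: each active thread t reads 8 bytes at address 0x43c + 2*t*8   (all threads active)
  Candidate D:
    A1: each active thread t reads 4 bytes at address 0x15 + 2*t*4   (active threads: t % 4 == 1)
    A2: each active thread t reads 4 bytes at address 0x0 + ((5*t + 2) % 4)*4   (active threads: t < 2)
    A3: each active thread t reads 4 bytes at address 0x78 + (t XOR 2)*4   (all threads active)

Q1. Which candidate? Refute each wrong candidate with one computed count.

B: A2 gives 3 transactions, not 2
C: A1 gives 1 transaction, not 2
D: A1 gives 1 transaction, not 2
A: all counts match (2,2,1)

Answer: A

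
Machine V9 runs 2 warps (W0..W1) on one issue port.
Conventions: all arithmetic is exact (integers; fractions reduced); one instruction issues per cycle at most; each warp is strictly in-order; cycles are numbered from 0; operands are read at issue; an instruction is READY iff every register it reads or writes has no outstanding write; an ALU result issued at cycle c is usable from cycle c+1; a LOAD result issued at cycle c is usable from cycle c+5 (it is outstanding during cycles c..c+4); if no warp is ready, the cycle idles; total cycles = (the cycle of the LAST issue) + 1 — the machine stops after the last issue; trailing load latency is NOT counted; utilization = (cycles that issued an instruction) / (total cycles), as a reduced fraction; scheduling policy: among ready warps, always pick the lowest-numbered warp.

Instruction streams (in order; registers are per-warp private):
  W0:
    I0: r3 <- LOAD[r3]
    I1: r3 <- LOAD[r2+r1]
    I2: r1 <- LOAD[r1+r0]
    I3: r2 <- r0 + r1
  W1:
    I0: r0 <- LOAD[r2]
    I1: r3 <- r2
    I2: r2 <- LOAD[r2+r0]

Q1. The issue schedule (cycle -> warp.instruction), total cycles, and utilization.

cycle 0: W0.I0
cycle 1: W1.I0
cycle 2: W1.I1
cycle 3: idle
cycle 4: idle
cycle 5: W0.I1
cycle 6: W0.I2
cycle 7: W1.I2
cycle 8: idle
cycle 9: idle
cycle 10: idle
cycle 11: W0.I3

Answer: 12 cycles, utilization 7/12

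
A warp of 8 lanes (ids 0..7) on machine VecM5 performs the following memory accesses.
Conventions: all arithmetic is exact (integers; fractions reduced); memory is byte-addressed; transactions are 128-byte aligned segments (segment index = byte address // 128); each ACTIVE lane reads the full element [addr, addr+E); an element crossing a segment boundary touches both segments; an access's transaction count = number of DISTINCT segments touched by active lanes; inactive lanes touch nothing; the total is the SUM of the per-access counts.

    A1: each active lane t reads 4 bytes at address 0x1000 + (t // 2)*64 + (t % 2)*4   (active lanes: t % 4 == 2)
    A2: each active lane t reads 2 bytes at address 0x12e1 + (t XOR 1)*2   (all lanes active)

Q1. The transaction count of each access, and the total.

A1: 2 transactions
A2: 1 transaction

Answer: 2,1; total 3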